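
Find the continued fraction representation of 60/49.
[1; 4, 2, 5]

Euclidean algorithm steps:
60 = 1 × 49 + 11
49 = 4 × 11 + 5
11 = 2 × 5 + 1
5 = 5 × 1 + 0
Continued fraction: [1; 4, 2, 5]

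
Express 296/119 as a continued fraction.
[2; 2, 19, 3]

Euclidean algorithm steps:
296 = 2 × 119 + 58
119 = 2 × 58 + 3
58 = 19 × 3 + 1
3 = 3 × 1 + 0
Continued fraction: [2; 2, 19, 3]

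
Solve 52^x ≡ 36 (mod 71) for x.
4

Baby-step giant-step with step n = ⌈√71⌉ = 9.
Baby steps 52^j mod 71 (j:value) for j=0..8: 0:1, 1:52, 2:6, 3:28, 4:36, 5:26, 6:3, 7:14, 8:18.
h = 36 is already in the table at j=4, so x = 4.
Check: 52^4 ≡ 36 (mod 71).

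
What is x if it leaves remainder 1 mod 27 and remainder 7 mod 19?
406

Using Chinese Remainder Theorem:
M = 27 × 19 = 513
M1 = 19, M2 = 27
y1 = 19^(-1) mod 27 = 10
y2 = 27^(-1) mod 19 = 12
x = (1×19×10 + 7×27×12) mod 513 = 406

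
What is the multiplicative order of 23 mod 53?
4

53 is prime, so ord(23) divides φ(53) = 52.
Divisors of 52: 1, 2, 4, 13, 26, 52.
Repeated squaring: 23^1 ≡ 23, 23^2 ≡ 52, 23^4 ≡ 1, 23^8 ≡ 1, 23^16 ≡ 1, 23^32 ≡ 1 (mod 53).
Test 23^d mod 53 for each divisor d in increasing order:
23^1 ≡ 23
23^2 ≡ 52
23^4 ≡ 1  ← first divisor giving 1
The order is 4.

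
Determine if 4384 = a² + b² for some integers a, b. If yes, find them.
28² + 60² (a=28, b=60)

Factorization: 4384 = 2^5 × 137
By Fermat: n is sum of two squares iff every prime p ≡ 3 (mod 4) appears to even power.
All primes ≡ 3 (mod 4) appear to even power.
Search a = 0, 1, 2, … for 4384 - a² a perfect square: first hit at a = 28: 4384 - 784 = 3600 = 60².
4384 = 28² + 60² = 784 + 3600 ✓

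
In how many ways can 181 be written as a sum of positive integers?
749474411781

p(n) counts ways to write n as a sum of positive integers (order ignored).
Euler's pentagonal recurrence: p(k) = p(k-1) + p(k-2) - p(k-5) - p(k-7) + p(k-12) + p(k-15) - ... (offsets j(3j∓1)/2, signs ++--, p(0)=1, p(<0)=0).
DP table for k = 0..180: p(0)=1, p(1)=1, p(2)=2, p(3)=3, p(4)=5, p(5)=7, p(6)=11, p(7)=15, p(8)=22, p(9)=30, p(10)=42, p(11)=56, p(12)=77, p(13)=101, p(14)=135, p(15)=176, p(16)=231, p(17)=297, p(18)=385, p(19)=490, p(20)=627, p(21)=792, p(22)=1002, p(23)=1255, p(24)=1575, p(25)=1958, p(26)=2436, p(27)=3010, p(28)=3718, p(29)=4565, p(30)=5604, p(31)=6842, p(32)=8349, p(33)=10143, p(34)=12310, p(35)=14883, p(36)=17977, p(37)=21637, p(38)=26015, p(39)=31185, p(40)=37338, p(41)=44583, p(42)=53174, p(43)=63261, p(44)=75175, p(45)=89134, p(46)=105558, p(47)=124754, p(48)=147273, p(49)=173525, p(50)=204226, p(51)=239943, p(52)=281589, p(53)=329931, p(54)=386155, p(55)=451276, p(56)=526823, p(57)=614154, p(58)=715220, p(59)=831820, p(60)=966467, p(61)=1121505, p(62)=1300156, p(63)=1505499, p(64)=1741630, p(65)=2012558, p(66)=2323520, p(67)=2679689, p(68)=3087735, p(69)=3554345, p(70)=4087968, p(71)=4697205, p(72)=5392783, p(73)=6185689, p(74)=7089500, p(75)=8118264, p(76)=9289091, p(77)=10619863, p(78)=12132164, p(79)=13848650, p(80)=15796476, p(81)=18004327, p(82)=20506255, p(83)=23338469, p(84)=26543660, p(85)=30167357, p(86)=34262962, p(87)=38887673, p(88)=44108109, p(89)=49995925, p(90)=56634173, p(91)=64112359, p(92)=72533807, p(93)=82010177, p(94)=92669720, p(95)=104651419, p(96)=118114304, p(97)=133230930, p(98)=150198136, p(99)=169229875, p(100)=190569292, p(101)=214481126, p(102)=241265379, p(103)=271248950, p(104)=304801365, p(105)=342325709, p(106)=384276336, p(107)=431149389, p(108)=483502844, p(109)=541946240, p(110)=607163746, p(111)=679903203, p(112)=761002156, p(113)=851376628, p(114)=952050665, p(115)=1064144451, p(116)=1188908248, p(117)=1327710076, p(118)=1482074143, p(119)=1653668665, p(120)=1844349560, p(121)=2056148051, p(122)=2291320912, p(123)=2552338241, p(124)=2841940500, p(125)=3163127352, p(126)=3519222692, p(127)=3913864295, p(128)=4351078600, p(129)=4835271870, p(130)=5371315400, p(131)=5964539504, p(132)=6620830889, p(133)=7346629512, p(134)=8149040695, p(135)=9035836076, p(136)=10015581680, p(137)=11097645016, p(138)=12292341831, p(139)=13610949895, p(140)=15065878135, p(141)=16670689208, p(142)=18440293320, p(143)=20390982757, p(144)=22540654445, p(145)=24908858009, p(146)=27517052599, p(147)=30388671978, p(148)=33549419497, p(149)=37027355200, p(150)=40853235313, p(151)=45060624582, p(152)=49686288421, p(153)=54770336324, p(154)=60356673280, p(155)=66493182097, p(156)=73232243759, p(157)=80630964769, p(158)=88751778802, p(159)=97662728555, p(160)=107438159466, p(161)=118159068427, p(162)=129913904637, p(163)=142798995930, p(164)=156919475295, p(165)=172389800255, p(166)=189334822579, p(167)=207890420102, p(168)=228204732751, p(169)=250438925115, p(170)=274768617130, p(171)=301384802048, p(172)=330495499613, p(173)=362326859895, p(174)=397125074750, p(175)=435157697830, p(176)=476715857290, p(177)=522115831195, p(178)=571701605655, p(179)=625846753120, p(180)=684957390936.
Final step: p(181) = p(180) + p(179) - p(176) - p(174) + p(169) + p(166) - p(159) - p(155) + p(146) + p(141) - p(130) - p(124) + p(111) + p(104) - p(89) - p(81) + p(64) + p(55) - p(36) - p(26) + p(5)
= 684957390936 + 625846753120 - 476715857290 - 397125074750 + 250438925115 + 189334822579 - 97662728555 - 66493182097 + 27517052599 + 16670689208 - 5371315400 - 2841940500 + 679903203 + 304801365 - 49995925 - 18004327 + 1741630 + 451276 - 17977 - 2436 + 7
= 749474411781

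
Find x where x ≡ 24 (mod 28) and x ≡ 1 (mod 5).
136

Using Chinese Remainder Theorem:
M = 28 × 5 = 140
M1 = 5, M2 = 28
y1 = 5^(-1) mod 28 = 17
y2 = 28^(-1) mod 5 = 2
x = (24×5×17 + 1×28×2) mod 140 = 136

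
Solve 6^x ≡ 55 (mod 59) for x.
37

Baby-step giant-step with step n = ⌈√59⌉ = 8.
Baby steps 6^j mod 59 (j:value) for j=0..7: 0:1, 1:6, 2:36, 3:39, 4:57, 5:47, 6:46, 7:40.
Giant-step multiplier: 6^(-8) ≡ 6^(58-8) = 6^50 ≡ 15 (mod 59).
Giant steps γ_i = 55·15^i mod 59: γ_0=55, γ_1=58, γ_2=44, γ_3=11, γ_4=47 (in table at j=5).
x = i·n + j = 4·8 + 5 = 37.
Check: 6^37 ≡ 55 (mod 59).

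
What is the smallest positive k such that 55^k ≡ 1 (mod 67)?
33

67 is prime, so ord(55) divides φ(67) = 66.
Divisors of 66: 1, 2, 3, 6, 11, 22, 33, 66.
Repeated squaring: 55^1 ≡ 55, 55^2 ≡ 10, 55^4 ≡ 33, 55^8 ≡ 17, 55^16 ≡ 21, 55^32 ≡ 39, 55^64 ≡ 47 (mod 67).
Test 55^d mod 67 for each divisor d in increasing order:
55^1 ≡ 55
55^2 ≡ 10
55^3 = 55^2·55^1 ≡ 14
55^6 = 55^4·55^2 ≡ 62
55^11 = 55^8·55^2·55^1 ≡ 37
55^22 = 55^16·55^4·55^2 ≡ 29
55^33 = 55^32·55^1 ≡ 1  ← first divisor giving 1
The order is 33.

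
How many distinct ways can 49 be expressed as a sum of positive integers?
173525

p(n) counts ways to write n as a sum of positive integers (order ignored).
Euler's pentagonal recurrence: p(k) = p(k-1) + p(k-2) - p(k-5) - p(k-7) + p(k-12) + p(k-15) - ... (offsets j(3j∓1)/2, signs ++--, p(0)=1, p(<0)=0).
DP table for k = 0..48: p(0)=1, p(1)=1, p(2)=2, p(3)=3, p(4)=5, p(5)=7, p(6)=11, p(7)=15, p(8)=22, p(9)=30, p(10)=42, p(11)=56, p(12)=77, p(13)=101, p(14)=135, p(15)=176, p(16)=231, p(17)=297, p(18)=385, p(19)=490, p(20)=627, p(21)=792, p(22)=1002, p(23)=1255, p(24)=1575, p(25)=1958, p(26)=2436, p(27)=3010, p(28)=3718, p(29)=4565, p(30)=5604, p(31)=6842, p(32)=8349, p(33)=10143, p(34)=12310, p(35)=14883, p(36)=17977, p(37)=21637, p(38)=26015, p(39)=31185, p(40)=37338, p(41)=44583, p(42)=53174, p(43)=63261, p(44)=75175, p(45)=89134, p(46)=105558, p(47)=124754, p(48)=147273.
Final step: p(49) = p(48) + p(47) - p(44) - p(42) + p(37) + p(34) - p(27) - p(23) + p(14) + p(9)
= 147273 + 124754 - 75175 - 53174 + 21637 + 12310 - 3010 - 1255 + 135 + 30
= 173525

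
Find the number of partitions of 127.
3913864295

p(n) counts ways to write n as a sum of positive integers (order ignored).
Euler's pentagonal recurrence: p(k) = p(k-1) + p(k-2) - p(k-5) - p(k-7) + p(k-12) + p(k-15) - ... (offsets j(3j∓1)/2, signs ++--, p(0)=1, p(<0)=0).
DP table for k = 0..126: p(0)=1, p(1)=1, p(2)=2, p(3)=3, p(4)=5, p(5)=7, p(6)=11, p(7)=15, p(8)=22, p(9)=30, p(10)=42, p(11)=56, p(12)=77, p(13)=101, p(14)=135, p(15)=176, p(16)=231, p(17)=297, p(18)=385, p(19)=490, p(20)=627, p(21)=792, p(22)=1002, p(23)=1255, p(24)=1575, p(25)=1958, p(26)=2436, p(27)=3010, p(28)=3718, p(29)=4565, p(30)=5604, p(31)=6842, p(32)=8349, p(33)=10143, p(34)=12310, p(35)=14883, p(36)=17977, p(37)=21637, p(38)=26015, p(39)=31185, p(40)=37338, p(41)=44583, p(42)=53174, p(43)=63261, p(44)=75175, p(45)=89134, p(46)=105558, p(47)=124754, p(48)=147273, p(49)=173525, p(50)=204226, p(51)=239943, p(52)=281589, p(53)=329931, p(54)=386155, p(55)=451276, p(56)=526823, p(57)=614154, p(58)=715220, p(59)=831820, p(60)=966467, p(61)=1121505, p(62)=1300156, p(63)=1505499, p(64)=1741630, p(65)=2012558, p(66)=2323520, p(67)=2679689, p(68)=3087735, p(69)=3554345, p(70)=4087968, p(71)=4697205, p(72)=5392783, p(73)=6185689, p(74)=7089500, p(75)=8118264, p(76)=9289091, p(77)=10619863, p(78)=12132164, p(79)=13848650, p(80)=15796476, p(81)=18004327, p(82)=20506255, p(83)=23338469, p(84)=26543660, p(85)=30167357, p(86)=34262962, p(87)=38887673, p(88)=44108109, p(89)=49995925, p(90)=56634173, p(91)=64112359, p(92)=72533807, p(93)=82010177, p(94)=92669720, p(95)=104651419, p(96)=118114304, p(97)=133230930, p(98)=150198136, p(99)=169229875, p(100)=190569292, p(101)=214481126, p(102)=241265379, p(103)=271248950, p(104)=304801365, p(105)=342325709, p(106)=384276336, p(107)=431149389, p(108)=483502844, p(109)=541946240, p(110)=607163746, p(111)=679903203, p(112)=761002156, p(113)=851376628, p(114)=952050665, p(115)=1064144451, p(116)=1188908248, p(117)=1327710076, p(118)=1482074143, p(119)=1653668665, p(120)=1844349560, p(121)=2056148051, p(122)=2291320912, p(123)=2552338241, p(124)=2841940500, p(125)=3163127352, p(126)=3519222692.
Final step: p(127) = p(126) + p(125) - p(122) - p(120) + p(115) + p(112) - p(105) - p(101) + p(92) + p(87) - p(76) - p(70) + p(57) + p(50) - p(35) - p(27) + p(10) + p(1)
= 3519222692 + 3163127352 - 2291320912 - 1844349560 + 1064144451 + 761002156 - 342325709 - 214481126 + 72533807 + 38887673 - 9289091 - 4087968 + 614154 + 204226 - 14883 - 3010 + 42 + 1
= 3913864295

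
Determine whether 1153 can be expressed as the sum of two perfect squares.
8² + 33² (a=8, b=33)

Factorization: 1153 = 1153
By Fermat: n is sum of two squares iff every prime p ≡ 3 (mod 4) appears to even power.
All primes ≡ 3 (mod 4) appear to even power.
Search a = 0, 1, 2, … for 1153 - a² a perfect square: first hit at a = 8: 1153 - 64 = 1089 = 33².
1153 = 8² + 33² = 64 + 1089 ✓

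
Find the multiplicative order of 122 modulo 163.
162

163 is prime, so ord(122) divides φ(163) = 162.
Divisors of 162: 1, 2, 3, 6, 9, 18, 27, 54, 81, 162.
Repeated squaring: 122^1 ≡ 122, 122^2 ≡ 51, 122^4 ≡ 156, 122^8 ≡ 49, 122^16 ≡ 119, 122^32 ≡ 143, 122^64 ≡ 74, 122^128 ≡ 97 (mod 163).
Test 122^d mod 163 for each divisor d in increasing order:
122^1 ≡ 122
122^2 ≡ 51
122^3 = 122^2·122^1 ≡ 28
122^6 = 122^4·122^2 ≡ 132
122^9 = 122^8·122^1 ≡ 110
122^18 = 122^16·122^2 ≡ 38
122^27 = 122^16·122^8·122^2·122^1 ≡ 105
122^54 = 122^32·122^16·122^4·122^2 ≡ 104
122^81 = 122^64·122^16·122^1 ≡ 162
122^162 = 122^128·122^32·122^2 ≡ 1  ← first divisor giving 1
The order is 162.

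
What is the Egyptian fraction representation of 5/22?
1/5 + 1/37 + 1/4070

Greedy algorithm:
5/22: ceiling(22/5) = 5, use 1/5
3/110: ceiling(110/3) = 37, use 1/37
1/4070: ceiling(4070/1) = 4070, use 1/4070
Result: 5/22 = 1/5 + 1/37 + 1/4070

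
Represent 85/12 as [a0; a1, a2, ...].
[7; 12]

Euclidean algorithm steps:
85 = 7 × 12 + 1
12 = 12 × 1 + 0
Continued fraction: [7; 12]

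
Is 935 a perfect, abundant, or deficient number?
deficient

Proper divisors of 935: sum = 1 + 5 + 11 + 17 + 55 + 85 + 187 = 361
Since 361 < 935, 935 is deficient.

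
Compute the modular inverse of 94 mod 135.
79

gcd(94, 135) = 1, so the inverse exists.
Extended Euclidean algorithm on (135, 94):
135 = 1 × 94 + 41  ⟹  41 = (1)·135 + (-1)·94
94 = 2 × 41 + 12  ⟹  12 = (-2)·135 + (3)·94
41 = 3 × 12 + 5  ⟹  5 = (7)·135 + (-10)·94
12 = 2 × 5 + 2  ⟹  2 = (-16)·135 + (23)·94
5 = 2 × 2 + 1  ⟹  1 = (39)·135 + (-56)·94
So (-56)·94 ≡ 1 (mod 135), i.e. 94^(-1) ≡ -56 ≡ 79 (mod 135).
Check: 94 × 79 = 7426 ≡ 1 (mod 135)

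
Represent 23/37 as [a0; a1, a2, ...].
[0; 1, 1, 1, 1, 1, 4]

Euclidean algorithm steps:
23 = 0 × 37 + 23
37 = 1 × 23 + 14
23 = 1 × 14 + 9
14 = 1 × 9 + 5
9 = 1 × 5 + 4
5 = 1 × 4 + 1
4 = 4 × 1 + 0
Continued fraction: [0; 1, 1, 1, 1, 1, 4]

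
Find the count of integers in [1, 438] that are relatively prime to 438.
144

438 = 2 × 3 × 73
φ(n) = n × ∏(1 - 1/p) for each prime p dividing n
φ(438) = 438 × (1 - 1/2) × (1 - 1/3) × (1 - 1/73) = 144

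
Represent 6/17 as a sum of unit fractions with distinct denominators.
1/3 + 1/51

Greedy algorithm:
6/17: ceiling(17/6) = 3, use 1/3
1/51: ceiling(51/1) = 51, use 1/51
Result: 6/17 = 1/3 + 1/51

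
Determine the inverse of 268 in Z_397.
40

gcd(268, 397) = 1, so the inverse exists.
Extended Euclidean algorithm on (397, 268):
397 = 1 × 268 + 129  ⟹  129 = (1)·397 + (-1)·268
268 = 2 × 129 + 10  ⟹  10 = (-2)·397 + (3)·268
129 = 12 × 10 + 9  ⟹  9 = (25)·397 + (-37)·268
10 = 1 × 9 + 1  ⟹  1 = (-27)·397 + (40)·268
So (40)·268 ≡ 1 (mod 397), i.e. 268^(-1) ≡ 40 (mod 397).
Check: 268 × 40 = 10720 ≡ 1 (mod 397)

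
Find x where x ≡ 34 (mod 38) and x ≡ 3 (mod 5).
148

Using Chinese Remainder Theorem:
M = 38 × 5 = 190
M1 = 5, M2 = 38
y1 = 5^(-1) mod 38 = 23
y2 = 38^(-1) mod 5 = 2
x = (34×5×23 + 3×38×2) mod 190 = 148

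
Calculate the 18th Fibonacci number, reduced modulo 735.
379

Matrix identity: Q^n = [[F_(n+1), F_n], [F_n, F_(n-1)]] with Q = [[1,1],[1,0]].
n = 18 = 10010₂. Square-and-multiply, entries mod 735:
Q^1 = [[1,1],[1,0]]
Q^2 = (Q^1)² = [[2,1],[1,1]]
Q^4 = (Q^2)² = [[5,3],[3,2]]
Q^9 = (Q^4)²·Q = [[55,34],[34,21]]
Q^18 = (Q^9)² = [[506,379],[379,127]]
F_18 mod 735 = Q^18[0][1] = 379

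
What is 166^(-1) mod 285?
91

gcd(166, 285) = 1, so the inverse exists.
Extended Euclidean algorithm on (285, 166):
285 = 1 × 166 + 119  ⟹  119 = (1)·285 + (-1)·166
166 = 1 × 119 + 47  ⟹  47 = (-1)·285 + (2)·166
119 = 2 × 47 + 25  ⟹  25 = (3)·285 + (-5)·166
47 = 1 × 25 + 22  ⟹  22 = (-4)·285 + (7)·166
25 = 1 × 22 + 3  ⟹  3 = (7)·285 + (-12)·166
22 = 7 × 3 + 1  ⟹  1 = (-53)·285 + (91)·166
So (91)·166 ≡ 1 (mod 285), i.e. 166^(-1) ≡ 91 (mod 285).
Check: 166 × 91 = 15106 ≡ 1 (mod 285)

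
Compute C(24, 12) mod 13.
0

Using Lucas' theorem:
Write n=24 and k=12 in base 13:
n in base 13: [1, 11]
k in base 13: [0, 12]
C(24,12) mod 13 = ∏ C(n_i, k_i) mod 13
Digit binomials (mod 13): C(1,0) = 1; C(11,12) = 0 (k_i > n_i)
Product: 1 × 0 = 0 ≡ 0 (mod 13)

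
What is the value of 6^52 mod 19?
9

Repeated squaring. Binary of 52 = 110100.
6^1 ≡ 6 (mod 19); 6^2 ≡ 17 (mod 19); 6^4 ≡ 4 (mod 19); 6^8 ≡ 16 (mod 19); 6^16 ≡ 9 (mod 19); 6^32 ≡ 5 (mod 19)
6^52 = 6^4 × 6^16 × 6^32 ≡ 9 (mod 19)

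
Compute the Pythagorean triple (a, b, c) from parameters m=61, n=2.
(3717, 244, 3725)

Euclid's formula: a = m² - n², b = 2mn, c = m² + n²
m = 61, n = 2
a = 61² - 2² = 3721 - 4 = 3717
b = 2 × 61 × 2 = 244
c = 61² + 2² = 3721 + 4 = 3725
Verification: 3717² + 244² = 13816089 + 59536 = 13875625 = 3725² ✓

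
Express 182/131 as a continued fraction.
[1; 2, 1, 1, 3, 7]

Euclidean algorithm steps:
182 = 1 × 131 + 51
131 = 2 × 51 + 29
51 = 1 × 29 + 22
29 = 1 × 22 + 7
22 = 3 × 7 + 1
7 = 7 × 1 + 0
Continued fraction: [1; 2, 1, 1, 3, 7]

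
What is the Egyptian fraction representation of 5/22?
1/5 + 1/37 + 1/4070

Greedy algorithm:
5/22: ceiling(22/5) = 5, use 1/5
3/110: ceiling(110/3) = 37, use 1/37
1/4070: ceiling(4070/1) = 4070, use 1/4070
Result: 5/22 = 1/5 + 1/37 + 1/4070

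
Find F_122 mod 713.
528

Matrix identity: Q^n = [[F_(n+1), F_n], [F_n, F_(n-1)]] with Q = [[1,1],[1,0]].
n = 122 = 1111010₂. Square-and-multiply, entries mod 713:
Q^1 = [[1,1],[1,0]]
Q^3 = (Q^1)²·Q = [[3,2],[2,1]]
Q^7 = (Q^3)²·Q = [[21,13],[13,8]]
Q^15 = (Q^7)²·Q = [[274,610],[610,377]]
Q^30 = (Q^15)² = [[125,682],[682,156]]
Q^61 = (Q^30)²·Q = [[32,187],[187,558]]
Q^122 = (Q^61)² = [[343,528],[528,528]]
F_122 mod 713 = Q^122[0][1] = 528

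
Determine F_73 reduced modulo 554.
273

Matrix identity: Q^n = [[F_(n+1), F_n], [F_n, F_(n-1)]] with Q = [[1,1],[1,0]].
n = 73 = 1001001₂. Square-and-multiply, entries mod 554:
Q^1 = [[1,1],[1,0]]
Q^2 = (Q^1)² = [[2,1],[1,1]]
Q^4 = (Q^2)² = [[5,3],[3,2]]
Q^9 = (Q^4)²·Q = [[55,34],[34,21]]
Q^18 = (Q^9)² = [[303,368],[368,489]]
Q^36 = (Q^18)² = [[93,52],[52,41]]
Q^73 = (Q^36)²·Q = [[39,273],[273,320]]
F_73 mod 554 = Q^73[0][1] = 273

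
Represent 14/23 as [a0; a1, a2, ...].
[0; 1, 1, 1, 1, 4]

Euclidean algorithm steps:
14 = 0 × 23 + 14
23 = 1 × 14 + 9
14 = 1 × 9 + 5
9 = 1 × 5 + 4
5 = 1 × 4 + 1
4 = 4 × 1 + 0
Continued fraction: [0; 1, 1, 1, 1, 4]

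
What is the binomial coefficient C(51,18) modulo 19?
0

Using Lucas' theorem:
Write n=51 and k=18 in base 19:
n in base 19: [2, 13]
k in base 19: [0, 18]
C(51,18) mod 19 = ∏ C(n_i, k_i) mod 19
Digit binomials (mod 19): C(2,0) = 1; C(13,18) = 0 (k_i > n_i)
Product: 1 × 0 = 0 ≡ 0 (mod 19)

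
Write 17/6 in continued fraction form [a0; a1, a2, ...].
[2; 1, 5]

Euclidean algorithm steps:
17 = 2 × 6 + 5
6 = 1 × 5 + 1
5 = 5 × 1 + 0
Continued fraction: [2; 1, 5]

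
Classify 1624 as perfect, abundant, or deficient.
abundant

Proper divisors of 1624: sum = 1 + 2 + 4 + 7 + 8 + 14 + 28 + 29 + 56 + 58 + 116 + 203 + 232 + 406 + 812 = 1976
Since 1976 > 1624, 1624 is abundant.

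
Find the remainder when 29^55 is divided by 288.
245

Repeated squaring. Binary of 55 = 110111.
29^1 ≡ 29 (mod 288); 29^2 ≡ 265 (mod 288); 29^4 ≡ 241 (mod 288); 29^8 ≡ 193 (mod 288); 29^16 ≡ 97 (mod 288); 29^32 ≡ 193 (mod 288)
29^55 = 29^1 × 29^2 × 29^4 × 29^16 × 29^32 ≡ 245 (mod 288)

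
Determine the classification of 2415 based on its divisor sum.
deficient

Proper divisors of 2415: sum = 1 + 3 + 5 + 7 + 15 + 21 + 23 + 35 + 69 + 105 + 115 + 161 + 345 + 483 + 805 = 2193
Since 2193 < 2415, 2415 is deficient.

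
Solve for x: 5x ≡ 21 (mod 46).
x ≡ 41 (mod 46)

gcd(5, 46) = 1, which divides 21, so solutions exist.
Find 5^(-1) mod 46 by the extended Euclidean algorithm:
46 = 9 × 5 + 1  ⟹  1 = (1)·46 + (-9)·5
So (-9)·5 ≡ 1 (mod 46), i.e. 5^(-1) ≡ -9 ≡ 37 (mod 46).
x ≡ 37 × 21 = 777 ≡ 41 (mod 46).
Check: 5 × 41 = 205 ≡ 21 (mod 46).
Unique solution: x ≡ 41 (mod 46)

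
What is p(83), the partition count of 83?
23338469

p(n) counts ways to write n as a sum of positive integers (order ignored).
Euler's pentagonal recurrence: p(k) = p(k-1) + p(k-2) - p(k-5) - p(k-7) + p(k-12) + p(k-15) - ... (offsets j(3j∓1)/2, signs ++--, p(0)=1, p(<0)=0).
DP table for k = 0..82: p(0)=1, p(1)=1, p(2)=2, p(3)=3, p(4)=5, p(5)=7, p(6)=11, p(7)=15, p(8)=22, p(9)=30, p(10)=42, p(11)=56, p(12)=77, p(13)=101, p(14)=135, p(15)=176, p(16)=231, p(17)=297, p(18)=385, p(19)=490, p(20)=627, p(21)=792, p(22)=1002, p(23)=1255, p(24)=1575, p(25)=1958, p(26)=2436, p(27)=3010, p(28)=3718, p(29)=4565, p(30)=5604, p(31)=6842, p(32)=8349, p(33)=10143, p(34)=12310, p(35)=14883, p(36)=17977, p(37)=21637, p(38)=26015, p(39)=31185, p(40)=37338, p(41)=44583, p(42)=53174, p(43)=63261, p(44)=75175, p(45)=89134, p(46)=105558, p(47)=124754, p(48)=147273, p(49)=173525, p(50)=204226, p(51)=239943, p(52)=281589, p(53)=329931, p(54)=386155, p(55)=451276, p(56)=526823, p(57)=614154, p(58)=715220, p(59)=831820, p(60)=966467, p(61)=1121505, p(62)=1300156, p(63)=1505499, p(64)=1741630, p(65)=2012558, p(66)=2323520, p(67)=2679689, p(68)=3087735, p(69)=3554345, p(70)=4087968, p(71)=4697205, p(72)=5392783, p(73)=6185689, p(74)=7089500, p(75)=8118264, p(76)=9289091, p(77)=10619863, p(78)=12132164, p(79)=13848650, p(80)=15796476, p(81)=18004327, p(82)=20506255.
Final step: p(83) = p(82) + p(81) - p(78) - p(76) + p(71) + p(68) - p(61) - p(57) + p(48) + p(43) - p(32) - p(26) + p(13) + p(6)
= 20506255 + 18004327 - 12132164 - 9289091 + 4697205 + 3087735 - 1121505 - 614154 + 147273 + 63261 - 8349 - 2436 + 101 + 11
= 23338469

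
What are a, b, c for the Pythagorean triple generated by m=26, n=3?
(667, 156, 685)

Euclid's formula: a = m² - n², b = 2mn, c = m² + n²
m = 26, n = 3
a = 26² - 3² = 676 - 9 = 667
b = 2 × 26 × 3 = 156
c = 26² + 3² = 676 + 9 = 685
Verification: 667² + 156² = 444889 + 24336 = 469225 = 685² ✓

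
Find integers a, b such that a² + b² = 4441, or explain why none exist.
29² + 60² (a=29, b=60)

Factorization: 4441 = 4441
By Fermat: n is sum of two squares iff every prime p ≡ 3 (mod 4) appears to even power.
All primes ≡ 3 (mod 4) appear to even power.
Search a = 0, 1, 2, … for 4441 - a² a perfect square: first hit at a = 29: 4441 - 841 = 3600 = 60².
4441 = 29² + 60² = 841 + 3600 ✓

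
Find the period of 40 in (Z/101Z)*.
100

101 is prime, so ord(40) divides φ(101) = 100.
Divisors of 100: 1, 2, 4, 5, 10, 20, 25, 50, 100.
Repeated squaring: 40^1 ≡ 40, 40^2 ≡ 85, 40^4 ≡ 54, 40^8 ≡ 88, 40^16 ≡ 68, 40^32 ≡ 79, 40^64 ≡ 80 (mod 101).
Test 40^d mod 101 for each divisor d in increasing order:
40^1 ≡ 40
40^2 ≡ 85
40^4 ≡ 54
40^5 = 40^4·40^1 ≡ 39
40^10 = 40^8·40^2 ≡ 6
40^20 = 40^16·40^4 ≡ 36
40^25 = 40^16·40^8·40^1 ≡ 91
40^50 = 40^32·40^16·40^2 ≡ 100
40^100 = 40^64·40^32·40^4 ≡ 1  ← first divisor giving 1
The order is 100.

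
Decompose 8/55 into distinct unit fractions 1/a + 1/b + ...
1/7 + 1/385

Greedy algorithm:
8/55: ceiling(55/8) = 7, use 1/7
1/385: ceiling(385/1) = 385, use 1/385
Result: 8/55 = 1/7 + 1/385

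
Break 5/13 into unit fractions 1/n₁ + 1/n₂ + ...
1/3 + 1/20 + 1/780

Greedy algorithm:
5/13: ceiling(13/5) = 3, use 1/3
2/39: ceiling(39/2) = 20, use 1/20
1/780: ceiling(780/1) = 780, use 1/780
Result: 5/13 = 1/3 + 1/20 + 1/780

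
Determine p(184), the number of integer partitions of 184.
980462880430

p(n) counts ways to write n as a sum of positive integers (order ignored).
Euler's pentagonal recurrence: p(k) = p(k-1) + p(k-2) - p(k-5) - p(k-7) + p(k-12) + p(k-15) - ... (offsets j(3j∓1)/2, signs ++--, p(0)=1, p(<0)=0).
DP table for k = 0..183: p(0)=1, p(1)=1, p(2)=2, p(3)=3, p(4)=5, p(5)=7, p(6)=11, p(7)=15, p(8)=22, p(9)=30, p(10)=42, p(11)=56, p(12)=77, p(13)=101, p(14)=135, p(15)=176, p(16)=231, p(17)=297, p(18)=385, p(19)=490, p(20)=627, p(21)=792, p(22)=1002, p(23)=1255, p(24)=1575, p(25)=1958, p(26)=2436, p(27)=3010, p(28)=3718, p(29)=4565, p(30)=5604, p(31)=6842, p(32)=8349, p(33)=10143, p(34)=12310, p(35)=14883, p(36)=17977, p(37)=21637, p(38)=26015, p(39)=31185, p(40)=37338, p(41)=44583, p(42)=53174, p(43)=63261, p(44)=75175, p(45)=89134, p(46)=105558, p(47)=124754, p(48)=147273, p(49)=173525, p(50)=204226, p(51)=239943, p(52)=281589, p(53)=329931, p(54)=386155, p(55)=451276, p(56)=526823, p(57)=614154, p(58)=715220, p(59)=831820, p(60)=966467, p(61)=1121505, p(62)=1300156, p(63)=1505499, p(64)=1741630, p(65)=2012558, p(66)=2323520, p(67)=2679689, p(68)=3087735, p(69)=3554345, p(70)=4087968, p(71)=4697205, p(72)=5392783, p(73)=6185689, p(74)=7089500, p(75)=8118264, p(76)=9289091, p(77)=10619863, p(78)=12132164, p(79)=13848650, p(80)=15796476, p(81)=18004327, p(82)=20506255, p(83)=23338469, p(84)=26543660, p(85)=30167357, p(86)=34262962, p(87)=38887673, p(88)=44108109, p(89)=49995925, p(90)=56634173, p(91)=64112359, p(92)=72533807, p(93)=82010177, p(94)=92669720, p(95)=104651419, p(96)=118114304, p(97)=133230930, p(98)=150198136, p(99)=169229875, p(100)=190569292, p(101)=214481126, p(102)=241265379, p(103)=271248950, p(104)=304801365, p(105)=342325709, p(106)=384276336, p(107)=431149389, p(108)=483502844, p(109)=541946240, p(110)=607163746, p(111)=679903203, p(112)=761002156, p(113)=851376628, p(114)=952050665, p(115)=1064144451, p(116)=1188908248, p(117)=1327710076, p(118)=1482074143, p(119)=1653668665, p(120)=1844349560, p(121)=2056148051, p(122)=2291320912, p(123)=2552338241, p(124)=2841940500, p(125)=3163127352, p(126)=3519222692, p(127)=3913864295, p(128)=4351078600, p(129)=4835271870, p(130)=5371315400, p(131)=5964539504, p(132)=6620830889, p(133)=7346629512, p(134)=8149040695, p(135)=9035836076, p(136)=10015581680, p(137)=11097645016, p(138)=12292341831, p(139)=13610949895, p(140)=15065878135, p(141)=16670689208, p(142)=18440293320, p(143)=20390982757, p(144)=22540654445, p(145)=24908858009, p(146)=27517052599, p(147)=30388671978, p(148)=33549419497, p(149)=37027355200, p(150)=40853235313, p(151)=45060624582, p(152)=49686288421, p(153)=54770336324, p(154)=60356673280, p(155)=66493182097, p(156)=73232243759, p(157)=80630964769, p(158)=88751778802, p(159)=97662728555, p(160)=107438159466, p(161)=118159068427, p(162)=129913904637, p(163)=142798995930, p(164)=156919475295, p(165)=172389800255, p(166)=189334822579, p(167)=207890420102, p(168)=228204732751, p(169)=250438925115, p(170)=274768617130, p(171)=301384802048, p(172)=330495499613, p(173)=362326859895, p(174)=397125074750, p(175)=435157697830, p(176)=476715857290, p(177)=522115831195, p(178)=571701605655, p(179)=625846753120, p(180)=684957390936, p(181)=749474411781, p(182)=819876908323, p(183)=896684817527.
Final step: p(184) = p(183) + p(182) - p(179) - p(177) + p(172) + p(169) - p(162) - p(158) + p(149) + p(144) - p(133) - p(127) + p(114) + p(107) - p(92) - p(84) + p(67) + p(58) - p(39) - p(29) + p(8)
= 896684817527 + 819876908323 - 625846753120 - 522115831195 + 330495499613 + 250438925115 - 129913904637 - 88751778802 + 37027355200 + 22540654445 - 7346629512 - 3913864295 + 952050665 + 431149389 - 72533807 - 26543660 + 2679689 + 715220 - 31185 - 4565 + 22
= 980462880430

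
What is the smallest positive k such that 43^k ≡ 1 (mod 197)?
98

197 is prime, so ord(43) divides φ(197) = 196.
Divisors of 196: 1, 2, 4, 7, 14, 28, 49, 98, 196.
Repeated squaring: 43^1 ≡ 43, 43^2 ≡ 76, 43^4 ≡ 63, 43^8 ≡ 29, 43^16 ≡ 53, 43^32 ≡ 51, 43^64 ≡ 40, 43^128 ≡ 24 (mod 197).
Test 43^d mod 197 for each divisor d in increasing order:
43^1 ≡ 43
43^2 ≡ 76
43^4 ≡ 63
43^7 = 43^4·43^2·43^1 ≡ 19
43^14 = 43^8·43^4·43^2 ≡ 164
43^28 = 43^16·43^8·43^4 ≡ 104
43^49 = 43^32·43^16·43^1 ≡ 196
43^98 = 43^64·43^32·43^2 ≡ 1  ← first divisor giving 1
The order is 98.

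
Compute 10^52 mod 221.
55

Repeated squaring. Binary of 52 = 110100.
10^1 ≡ 10 (mod 221); 10^2 ≡ 100 (mod 221); 10^4 ≡ 55 (mod 221); 10^8 ≡ 152 (mod 221); 10^16 ≡ 120 (mod 221); 10^32 ≡ 35 (mod 221)
10^52 = 10^4 × 10^16 × 10^32 ≡ 55 (mod 221)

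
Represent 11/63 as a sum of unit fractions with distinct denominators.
1/6 + 1/126

Greedy algorithm:
11/63: ceiling(63/11) = 6, use 1/6
1/126: ceiling(126/1) = 126, use 1/126
Result: 11/63 = 1/6 + 1/126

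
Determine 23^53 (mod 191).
97

Repeated squaring. Binary of 53 = 110101.
23^1 ≡ 23 (mod 191); 23^2 ≡ 147 (mod 191); 23^4 ≡ 26 (mod 191); 23^8 ≡ 103 (mod 191); 23^16 ≡ 104 (mod 191); 23^32 ≡ 120 (mod 191)
23^53 = 23^1 × 23^4 × 23^16 × 23^32 ≡ 97 (mod 191)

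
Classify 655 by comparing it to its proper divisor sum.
deficient

Proper divisors of 655: sum = 1 + 5 + 131 = 137
Since 137 < 655, 655 is deficient.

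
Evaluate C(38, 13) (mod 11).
8

Using Lucas' theorem:
Write n=38 and k=13 in base 11:
n in base 11: [3, 5]
k in base 11: [1, 2]
C(38,13) mod 11 = ∏ C(n_i, k_i) mod 11
Digit binomials (mod 11): C(3,1) = 3; C(5,2) = 10
Product: 3 × 10 = 30 ≡ 8 (mod 11)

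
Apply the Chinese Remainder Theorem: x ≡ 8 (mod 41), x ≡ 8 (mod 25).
8

Using Chinese Remainder Theorem:
M = 41 × 25 = 1025
M1 = 25, M2 = 41
y1 = 25^(-1) mod 41 = 23
y2 = 41^(-1) mod 25 = 11
x = (8×25×23 + 8×41×11) mod 1025 = 8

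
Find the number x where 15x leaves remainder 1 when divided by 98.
85

gcd(15, 98) = 1, so the inverse exists.
Extended Euclidean algorithm on (98, 15):
98 = 6 × 15 + 8  ⟹  8 = (1)·98 + (-6)·15
15 = 1 × 8 + 7  ⟹  7 = (-1)·98 + (7)·15
8 = 1 × 7 + 1  ⟹  1 = (2)·98 + (-13)·15
So (-13)·15 ≡ 1 (mod 98), i.e. 15^(-1) ≡ -13 ≡ 85 (mod 98).
Check: 15 × 85 = 1275 ≡ 1 (mod 98)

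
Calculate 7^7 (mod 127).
75

Repeated squaring. Binary of 7 = 111.
7^1 ≡ 7 (mod 127); 7^2 ≡ 49 (mod 127); 7^4 ≡ 115 (mod 127)
7^7 = 7^1 × 7^2 × 7^4 ≡ 75 (mod 127)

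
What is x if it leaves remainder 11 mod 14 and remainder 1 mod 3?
25

Using Chinese Remainder Theorem:
M = 14 × 3 = 42
M1 = 3, M2 = 14
y1 = 3^(-1) mod 14 = 5
y2 = 14^(-1) mod 3 = 2
x = (11×3×5 + 1×14×2) mod 42 = 25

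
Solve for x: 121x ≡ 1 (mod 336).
25

gcd(121, 336) = 1, so the inverse exists.
Extended Euclidean algorithm on (336, 121):
336 = 2 × 121 + 94  ⟹  94 = (1)·336 + (-2)·121
121 = 1 × 94 + 27  ⟹  27 = (-1)·336 + (3)·121
94 = 3 × 27 + 13  ⟹  13 = (4)·336 + (-11)·121
27 = 2 × 13 + 1  ⟹  1 = (-9)·336 + (25)·121
So (25)·121 ≡ 1 (mod 336), i.e. 121^(-1) ≡ 25 (mod 336).
Check: 121 × 25 = 3025 ≡ 1 (mod 336)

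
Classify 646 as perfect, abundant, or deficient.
deficient

Proper divisors of 646: sum = 1 + 2 + 17 + 19 + 34 + 38 + 323 = 434
Since 434 < 646, 646 is deficient.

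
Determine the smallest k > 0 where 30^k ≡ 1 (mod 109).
108

109 is prime, so ord(30) divides φ(109) = 108.
Divisors of 108: 1, 2, 3, 4, 6, 9, 12, 18, 27, 36, 54, 108.
Repeated squaring: 30^1 ≡ 30, 30^2 ≡ 28, 30^4 ≡ 21, 30^8 ≡ 5, 30^16 ≡ 25, 30^32 ≡ 80, 30^64 ≡ 78 (mod 109).
Test 30^d mod 109 for each divisor d in increasing order:
30^1 ≡ 30
30^2 ≡ 28
30^3 = 30^2·30^1 ≡ 77
30^4 ≡ 21
30^6 = 30^4·30^2 ≡ 43
30^9 = 30^8·30^1 ≡ 41
30^12 = 30^8·30^4 ≡ 105
30^18 = 30^16·30^2 ≡ 46
30^27 = 30^16·30^8·30^2·30^1 ≡ 33
30^36 = 30^32·30^4 ≡ 45
30^54 = 30^32·30^16·30^4·30^2 ≡ 108
30^108 = 30^64·30^32·30^8·30^4 ≡ 1  ← first divisor giving 1
The order is 108.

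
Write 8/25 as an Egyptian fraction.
1/4 + 1/15 + 1/300

Greedy algorithm:
8/25: ceiling(25/8) = 4, use 1/4
7/100: ceiling(100/7) = 15, use 1/15
1/300: ceiling(300/1) = 300, use 1/300
Result: 8/25 = 1/4 + 1/15 + 1/300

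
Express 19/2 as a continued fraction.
[9; 2]

Euclidean algorithm steps:
19 = 9 × 2 + 1
2 = 2 × 1 + 0
Continued fraction: [9; 2]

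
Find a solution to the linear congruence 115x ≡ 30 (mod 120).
x ≡ 18 (mod 24)

gcd(115, 120) = 5, which divides 30, so solutions exist.
Divide through by 5: 23x ≡ 6 (mod 24).
Find 23^(-1) mod 24 by the extended Euclidean algorithm:
24 = 1 × 23 + 1  ⟹  1 = (1)·24 + (-1)·23
So (-1)·23 ≡ 1 (mod 24), i.e. 23^(-1) ≡ -1 ≡ 23 (mod 24).
x ≡ 23 × 6 = 138 ≡ 18 (mod 24).
Check: 115 × 18 = 2070 ≡ 30 (mod 120).
x ≡ 18 (mod 24), giving 5 solutions mod 120.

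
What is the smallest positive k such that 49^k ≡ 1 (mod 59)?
29

59 is prime, so ord(49) divides φ(59) = 58.
Divisors of 58: 1, 2, 29, 58.
Repeated squaring: 49^1 ≡ 49, 49^2 ≡ 41, 49^4 ≡ 29, 49^8 ≡ 15, 49^16 ≡ 48, 49^32 ≡ 3 (mod 59).
Test 49^d mod 59 for each divisor d in increasing order:
49^1 ≡ 49
49^2 ≡ 41
49^29 = 49^16·49^8·49^4·49^1 ≡ 1  ← first divisor giving 1
The order is 29.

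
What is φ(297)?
180

297 = 3^3 × 11
φ(n) = n × ∏(1 - 1/p) for each prime p dividing n
φ(297) = 297 × (1 - 1/3) × (1 - 1/11) = 180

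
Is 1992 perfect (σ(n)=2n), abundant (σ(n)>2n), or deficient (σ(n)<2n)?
abundant

Proper divisors of 1992: sum = 1 + 2 + 3 + 4 + 6 + 8 + 12 + 24 + 83 + 166 + 249 + 332 + 498 + 664 + 996 = 3048
Since 3048 > 1992, 1992 is abundant.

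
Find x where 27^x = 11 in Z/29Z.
11

Baby-step giant-step with step n = ⌈√29⌉ = 6.
Baby steps 27^j mod 29 (j:value) for j=0..5: 0:1, 1:27, 2:4, 3:21, 4:16, 5:26.
Giant-step multiplier: 27^(-6) ≡ 27^(28-6) = 27^22 ≡ 5 (mod 29).
Giant steps γ_i = 11·5^i mod 29: γ_0=11, γ_1=26 (in table at j=5).
x = i·n + j = 1·6 + 5 = 11.
Check: 27^11 ≡ 11 (mod 29).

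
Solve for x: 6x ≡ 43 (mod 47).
x ≡ 15 (mod 47)

gcd(6, 47) = 1, which divides 43, so solutions exist.
Find 6^(-1) mod 47 by the extended Euclidean algorithm:
47 = 7 × 6 + 5  ⟹  5 = (1)·47 + (-7)·6
6 = 1 × 5 + 1  ⟹  1 = (-1)·47 + (8)·6
So (8)·6 ≡ 1 (mod 47), i.e. 6^(-1) ≡ 8 (mod 47).
x ≡ 8 × 43 = 344 ≡ 15 (mod 47).
Check: 6 × 15 = 90 ≡ 43 (mod 47).
Unique solution: x ≡ 15 (mod 47)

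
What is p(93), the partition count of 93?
82010177

p(n) counts ways to write n as a sum of positive integers (order ignored).
Euler's pentagonal recurrence: p(k) = p(k-1) + p(k-2) - p(k-5) - p(k-7) + p(k-12) + p(k-15) - ... (offsets j(3j∓1)/2, signs ++--, p(0)=1, p(<0)=0).
DP table for k = 0..92: p(0)=1, p(1)=1, p(2)=2, p(3)=3, p(4)=5, p(5)=7, p(6)=11, p(7)=15, p(8)=22, p(9)=30, p(10)=42, p(11)=56, p(12)=77, p(13)=101, p(14)=135, p(15)=176, p(16)=231, p(17)=297, p(18)=385, p(19)=490, p(20)=627, p(21)=792, p(22)=1002, p(23)=1255, p(24)=1575, p(25)=1958, p(26)=2436, p(27)=3010, p(28)=3718, p(29)=4565, p(30)=5604, p(31)=6842, p(32)=8349, p(33)=10143, p(34)=12310, p(35)=14883, p(36)=17977, p(37)=21637, p(38)=26015, p(39)=31185, p(40)=37338, p(41)=44583, p(42)=53174, p(43)=63261, p(44)=75175, p(45)=89134, p(46)=105558, p(47)=124754, p(48)=147273, p(49)=173525, p(50)=204226, p(51)=239943, p(52)=281589, p(53)=329931, p(54)=386155, p(55)=451276, p(56)=526823, p(57)=614154, p(58)=715220, p(59)=831820, p(60)=966467, p(61)=1121505, p(62)=1300156, p(63)=1505499, p(64)=1741630, p(65)=2012558, p(66)=2323520, p(67)=2679689, p(68)=3087735, p(69)=3554345, p(70)=4087968, p(71)=4697205, p(72)=5392783, p(73)=6185689, p(74)=7089500, p(75)=8118264, p(76)=9289091, p(77)=10619863, p(78)=12132164, p(79)=13848650, p(80)=15796476, p(81)=18004327, p(82)=20506255, p(83)=23338469, p(84)=26543660, p(85)=30167357, p(86)=34262962, p(87)=38887673, p(88)=44108109, p(89)=49995925, p(90)=56634173, p(91)=64112359, p(92)=72533807.
Final step: p(93) = p(92) + p(91) - p(88) - p(86) + p(81) + p(78) - p(71) - p(67) + p(58) + p(53) - p(42) - p(36) + p(23) + p(16) - p(1)
= 72533807 + 64112359 - 44108109 - 34262962 + 18004327 + 12132164 - 4697205 - 2679689 + 715220 + 329931 - 53174 - 17977 + 1255 + 231 - 1
= 82010177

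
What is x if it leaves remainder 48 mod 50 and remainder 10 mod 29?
648

Using Chinese Remainder Theorem:
M = 50 × 29 = 1450
M1 = 29, M2 = 50
y1 = 29^(-1) mod 50 = 19
y2 = 50^(-1) mod 29 = 18
x = (48×29×19 + 10×50×18) mod 1450 = 648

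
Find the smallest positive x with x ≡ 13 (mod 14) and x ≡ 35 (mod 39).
503

Using Chinese Remainder Theorem:
M = 14 × 39 = 546
M1 = 39, M2 = 14
y1 = 39^(-1) mod 14 = 9
y2 = 14^(-1) mod 39 = 14
x = (13×39×9 + 35×14×14) mod 546 = 503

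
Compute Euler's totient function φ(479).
478

479 = 479
φ(n) = n × ∏(1 - 1/p) for each prime p dividing n
φ(479) = 479 × (1 - 1/479) = 478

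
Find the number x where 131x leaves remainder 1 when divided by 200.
171

gcd(131, 200) = 1, so the inverse exists.
Extended Euclidean algorithm on (200, 131):
200 = 1 × 131 + 69  ⟹  69 = (1)·200 + (-1)·131
131 = 1 × 69 + 62  ⟹  62 = (-1)·200 + (2)·131
69 = 1 × 62 + 7  ⟹  7 = (2)·200 + (-3)·131
62 = 8 × 7 + 6  ⟹  6 = (-17)·200 + (26)·131
7 = 1 × 6 + 1  ⟹  1 = (19)·200 + (-29)·131
So (-29)·131 ≡ 1 (mod 200), i.e. 131^(-1) ≡ -29 ≡ 171 (mod 200).
Check: 131 × 171 = 22401 ≡ 1 (mod 200)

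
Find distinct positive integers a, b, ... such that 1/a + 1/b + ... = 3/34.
1/12 + 1/204

Greedy algorithm:
3/34: ceiling(34/3) = 12, use 1/12
1/204: ceiling(204/1) = 204, use 1/204
Result: 3/34 = 1/12 + 1/204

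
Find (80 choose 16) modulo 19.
0

Using Lucas' theorem:
Write n=80 and k=16 in base 19:
n in base 19: [4, 4]
k in base 19: [0, 16]
C(80,16) mod 19 = ∏ C(n_i, k_i) mod 19
Digit binomials (mod 19): C(4,0) = 1; C(4,16) = 0 (k_i > n_i)
Product: 1 × 0 = 0 ≡ 0 (mod 19)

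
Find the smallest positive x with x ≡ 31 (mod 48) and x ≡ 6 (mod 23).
1087

Using Chinese Remainder Theorem:
M = 48 × 23 = 1104
M1 = 23, M2 = 48
y1 = 23^(-1) mod 48 = 23
y2 = 48^(-1) mod 23 = 12
x = (31×23×23 + 6×48×12) mod 1104 = 1087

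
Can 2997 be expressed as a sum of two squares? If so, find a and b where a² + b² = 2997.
9² + 54² (a=9, b=54)

Factorization: 2997 = 3^4 × 37
By Fermat: n is sum of two squares iff every prime p ≡ 3 (mod 4) appears to even power.
All primes ≡ 3 (mod 4) appear to even power.
Search a = 0, 1, 2, … for 2997 - a² a perfect square: first hit at a = 9: 2997 - 81 = 2916 = 54².
2997 = 9² + 54² = 81 + 2916 ✓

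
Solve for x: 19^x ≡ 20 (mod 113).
9

Baby-step giant-step with step n = ⌈√113⌉ = 11.
Baby steps 19^j mod 113 (j:value) for j=0..10: 0:1, 1:19, 2:22, 3:79, 4:32, 5:43, 6:26, 7:42, 8:7, 9:20, 10:41.
h = 20 is already in the table at j=9, so x = 9.
Check: 19^9 ≡ 20 (mod 113).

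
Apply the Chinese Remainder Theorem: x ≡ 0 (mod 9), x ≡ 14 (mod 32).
270

Using Chinese Remainder Theorem:
M = 9 × 32 = 288
M1 = 32, M2 = 9
y1 = 32^(-1) mod 9 = 2
y2 = 9^(-1) mod 32 = 25
x = (0×32×2 + 14×9×25) mod 288 = 270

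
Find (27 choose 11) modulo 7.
3

Using Lucas' theorem:
Write n=27 and k=11 in base 7:
n in base 7: [3, 6]
k in base 7: [1, 4]
C(27,11) mod 7 = ∏ C(n_i, k_i) mod 7
Digit binomials (mod 7): C(3,1) = 3; C(6,4) = 15 ≡ 1
Product: 3 × 1 = 3 ≡ 3 (mod 7)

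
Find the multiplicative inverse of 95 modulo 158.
5

gcd(95, 158) = 1, so the inverse exists.
Extended Euclidean algorithm on (158, 95):
158 = 1 × 95 + 63  ⟹  63 = (1)·158 + (-1)·95
95 = 1 × 63 + 32  ⟹  32 = (-1)·158 + (2)·95
63 = 1 × 32 + 31  ⟹  31 = (2)·158 + (-3)·95
32 = 1 × 31 + 1  ⟹  1 = (-3)·158 + (5)·95
So (5)·95 ≡ 1 (mod 158), i.e. 95^(-1) ≡ 5 (mod 158).
Check: 95 × 5 = 475 ≡ 1 (mod 158)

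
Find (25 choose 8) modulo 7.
5

Using Lucas' theorem:
Write n=25 and k=8 in base 7:
n in base 7: [3, 4]
k in base 7: [1, 1]
C(25,8) mod 7 = ∏ C(n_i, k_i) mod 7
Digit binomials (mod 7): C(3,1) = 3; C(4,1) = 4
Product: 3 × 4 = 12 ≡ 5 (mod 7)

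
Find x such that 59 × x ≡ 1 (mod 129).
35

gcd(59, 129) = 1, so the inverse exists.
Extended Euclidean algorithm on (129, 59):
129 = 2 × 59 + 11  ⟹  11 = (1)·129 + (-2)·59
59 = 5 × 11 + 4  ⟹  4 = (-5)·129 + (11)·59
11 = 2 × 4 + 3  ⟹  3 = (11)·129 + (-24)·59
4 = 1 × 3 + 1  ⟹  1 = (-16)·129 + (35)·59
So (35)·59 ≡ 1 (mod 129), i.e. 59^(-1) ≡ 35 (mod 129).
Check: 59 × 35 = 2065 ≡ 1 (mod 129)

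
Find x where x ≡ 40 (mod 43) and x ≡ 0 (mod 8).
40

Using Chinese Remainder Theorem:
M = 43 × 8 = 344
M1 = 8, M2 = 43
y1 = 8^(-1) mod 43 = 27
y2 = 43^(-1) mod 8 = 3
x = (40×8×27 + 0×43×3) mod 344 = 40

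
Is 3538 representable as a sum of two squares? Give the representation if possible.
17² + 57² (a=17, b=57)

Factorization: 3538 = 2 × 29 × 61
By Fermat: n is sum of two squares iff every prime p ≡ 3 (mod 4) appears to even power.
All primes ≡ 3 (mod 4) appear to even power.
Search a = 0, 1, 2, … for 3538 - a² a perfect square: first hit at a = 17: 3538 - 289 = 3249 = 57².
3538 = 17² + 57² = 289 + 3249 ✓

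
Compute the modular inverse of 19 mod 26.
11

gcd(19, 26) = 1, so the inverse exists.
Extended Euclidean algorithm on (26, 19):
26 = 1 × 19 + 7  ⟹  7 = (1)·26 + (-1)·19
19 = 2 × 7 + 5  ⟹  5 = (-2)·26 + (3)·19
7 = 1 × 5 + 2  ⟹  2 = (3)·26 + (-4)·19
5 = 2 × 2 + 1  ⟹  1 = (-8)·26 + (11)·19
So (11)·19 ≡ 1 (mod 26), i.e. 19^(-1) ≡ 11 (mod 26).
Check: 19 × 11 = 209 ≡ 1 (mod 26)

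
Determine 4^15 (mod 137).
77

Repeated squaring. Binary of 15 = 1111.
4^1 ≡ 4 (mod 137); 4^2 ≡ 16 (mod 137); 4^4 ≡ 119 (mod 137); 4^8 ≡ 50 (mod 137)
4^15 = 4^1 × 4^2 × 4^4 × 4^8 ≡ 77 (mod 137)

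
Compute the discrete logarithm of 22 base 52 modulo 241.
5

Baby-step giant-step with step n = ⌈√241⌉ = 16.
Baby steps 52^j mod 241 (j:value) for j=0..15: 0:1, 1:52, 2:53, 3:105, 4:158, 5:22, 6:180, 7:202, 8:141, 9:102, 10:2, 11:104, 12:106, 13:210, 14:75, 15:44.
h = 22 is already in the table at j=5, so x = 5.
Check: 52^5 ≡ 22 (mod 241).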